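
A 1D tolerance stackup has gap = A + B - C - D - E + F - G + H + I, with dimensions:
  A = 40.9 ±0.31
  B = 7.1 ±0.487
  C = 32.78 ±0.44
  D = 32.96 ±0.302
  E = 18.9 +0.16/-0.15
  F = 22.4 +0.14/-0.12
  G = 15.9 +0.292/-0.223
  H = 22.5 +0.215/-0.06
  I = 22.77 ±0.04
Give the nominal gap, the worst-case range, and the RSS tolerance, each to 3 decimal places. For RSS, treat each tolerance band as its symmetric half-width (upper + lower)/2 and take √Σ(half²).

nominal=15.130 wc=[12.919,17.437] rss=0.864

Stack each dimension's contribution:
  +A: nom +40.900 → Σnom=40.900; wc +0.310/-0.310 → slack +0.310/-0.310; half-tol=0.310, Σhalf²=0.096100
  +B: nom +7.100 → Σnom=48.000; wc +0.487/-0.487 → slack +0.797/-0.797; half-tol=0.487, Σhalf²=0.333269
  -C: nom -32.780 → Σnom=15.220; wc +0.440/-0.440 → slack +1.237/-1.237; half-tol=0.440, Σhalf²=0.526869
  -D: nom -32.960 → Σnom=-17.740; wc +0.302/-0.302 → slack +1.539/-1.539; half-tol=0.302, Σhalf²=0.618073
  -E: nom -18.900 → Σnom=-36.640; wc +0.150/-0.160 → slack +1.689/-1.699; half-tol=0.155, Σhalf²=0.642098
  +F: nom +22.400 → Σnom=-14.240; wc +0.140/-0.120 → slack +1.829/-1.819; half-tol=0.130, Σhalf²=0.658998
  -G: nom -15.900 → Σnom=-30.140; wc +0.223/-0.292 → slack +2.052/-2.111; half-tol=0.258, Σhalf²=0.725304
  +H: nom +22.500 → Σnom=-7.640; wc +0.215/-0.060 → slack +2.267/-2.171; half-tol=0.138, Σhalf²=0.744210
  +I: nom +22.770 → Σnom=15.130; wc +0.040/-0.040 → slack +2.307/-2.211; half-tol=0.040, Σhalf²=0.745811
Nominal = 15.130. Worst-case = [15.130 - 2.211, 15.130 + 2.307] = [12.919, 17.437]. RSS = √0.745811 = 0.864.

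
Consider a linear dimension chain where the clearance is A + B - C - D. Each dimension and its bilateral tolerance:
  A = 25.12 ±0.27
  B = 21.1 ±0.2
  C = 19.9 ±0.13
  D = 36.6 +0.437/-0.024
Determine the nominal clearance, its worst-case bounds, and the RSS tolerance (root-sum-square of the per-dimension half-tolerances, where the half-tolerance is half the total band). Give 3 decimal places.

nominal=-10.280 wc=[-11.317,-9.656] rss=0.428

Stack each dimension's contribution:
  +A: nom +25.120 → Σnom=25.120; wc +0.270/-0.270 → slack +0.270/-0.270; half-tol=0.270, Σhalf²=0.072900
  +B: nom +21.100 → Σnom=46.220; wc +0.200/-0.200 → slack +0.470/-0.470; half-tol=0.200, Σhalf²=0.112900
  -C: nom -19.900 → Σnom=26.320; wc +0.130/-0.130 → slack +0.600/-0.600; half-tol=0.130, Σhalf²=0.129800
  -D: nom -36.600 → Σnom=-10.280; wc +0.024/-0.437 → slack +0.624/-1.037; half-tol=0.231, Σhalf²=0.182930
Nominal = -10.280. Worst-case = [-10.280 - 1.037, -10.280 + 0.624] = [-11.317, -9.656]. RSS = √0.182930 = 0.428.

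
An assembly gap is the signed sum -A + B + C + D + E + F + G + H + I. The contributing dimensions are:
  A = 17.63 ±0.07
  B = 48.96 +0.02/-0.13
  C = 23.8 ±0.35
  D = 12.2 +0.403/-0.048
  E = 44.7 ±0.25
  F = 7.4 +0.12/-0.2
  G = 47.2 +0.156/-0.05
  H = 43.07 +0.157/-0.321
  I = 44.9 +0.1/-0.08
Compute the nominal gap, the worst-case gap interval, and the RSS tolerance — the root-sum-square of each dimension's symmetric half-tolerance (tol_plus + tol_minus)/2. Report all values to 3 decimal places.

nominal=254.600 wc=[253.101,256.226] rss=0.590

Stack each dimension's contribution:
  -A: nom -17.630 → Σnom=-17.630; wc +0.070/-0.070 → slack +0.070/-0.070; half-tol=0.070, Σhalf²=0.004900
  +B: nom +48.960 → Σnom=31.330; wc +0.020/-0.130 → slack +0.090/-0.200; half-tol=0.075, Σhalf²=0.010525
  +C: nom +23.800 → Σnom=55.130; wc +0.350/-0.350 → slack +0.440/-0.550; half-tol=0.350, Σhalf²=0.133025
  +D: nom +12.200 → Σnom=67.330; wc +0.403/-0.048 → slack +0.843/-0.598; half-tol=0.226, Σhalf²=0.183875
  +E: nom +44.700 → Σnom=112.030; wc +0.250/-0.250 → slack +1.093/-0.848; half-tol=0.250, Σhalf²=0.246375
  +F: nom +7.400 → Σnom=119.430; wc +0.120/-0.200 → slack +1.213/-1.048; half-tol=0.160, Σhalf²=0.271975
  +G: nom +47.200 → Σnom=166.630; wc +0.156/-0.050 → slack +1.369/-1.098; half-tol=0.103, Σhalf²=0.282584
  +H: nom +43.070 → Σnom=209.700; wc +0.157/-0.321 → slack +1.526/-1.419; half-tol=0.239, Σhalf²=0.339705
  +I: nom +44.900 → Σnom=254.600; wc +0.100/-0.080 → slack +1.626/-1.499; half-tol=0.090, Σhalf²=0.347805
Nominal = 254.600. Worst-case = [254.600 - 1.499, 254.600 + 1.626] = [253.101, 256.226]. RSS = √0.347805 = 0.590.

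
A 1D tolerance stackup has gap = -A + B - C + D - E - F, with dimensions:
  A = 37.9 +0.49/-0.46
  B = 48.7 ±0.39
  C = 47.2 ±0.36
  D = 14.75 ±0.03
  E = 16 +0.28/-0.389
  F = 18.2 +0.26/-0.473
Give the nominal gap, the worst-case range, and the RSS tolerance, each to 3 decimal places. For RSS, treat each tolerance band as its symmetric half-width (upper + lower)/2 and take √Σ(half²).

Stack each dimension's contribution:
  -A: nom -37.900 → Σnom=-37.900; wc +0.460/-0.490 → slack +0.460/-0.490; half-tol=0.475, Σhalf²=0.225625
  +B: nom +48.700 → Σnom=10.800; wc +0.390/-0.390 → slack +0.850/-0.880; half-tol=0.390, Σhalf²=0.377725
  -C: nom -47.200 → Σnom=-36.400; wc +0.360/-0.360 → slack +1.210/-1.240; half-tol=0.360, Σhalf²=0.507325
  +D: nom +14.750 → Σnom=-21.650; wc +0.030/-0.030 → slack +1.240/-1.270; half-tol=0.030, Σhalf²=0.508225
  -E: nom -16.000 → Σnom=-37.650; wc +0.389/-0.280 → slack +1.629/-1.550; half-tol=0.335, Σhalf²=0.620115
  -F: nom -18.200 → Σnom=-55.850; wc +0.473/-0.260 → slack +2.102/-1.810; half-tol=0.366, Σhalf²=0.754437
Nominal = -55.850. Worst-case = [-55.850 - 1.810, -55.850 + 2.102] = [-57.660, -53.748]. RSS = √0.754437 = 0.869.

nominal=-55.850 wc=[-57.660,-53.748] rss=0.869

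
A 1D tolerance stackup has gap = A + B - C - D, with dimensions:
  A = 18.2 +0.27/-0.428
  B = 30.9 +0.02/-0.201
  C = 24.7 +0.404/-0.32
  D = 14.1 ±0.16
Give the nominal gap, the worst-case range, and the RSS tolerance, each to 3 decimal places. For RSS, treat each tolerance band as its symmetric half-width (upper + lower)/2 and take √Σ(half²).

Stack each dimension's contribution:
  +A: nom +18.200 → Σnom=18.200; wc +0.270/-0.428 → slack +0.270/-0.428; half-tol=0.349, Σhalf²=0.121801
  +B: nom +30.900 → Σnom=49.100; wc +0.020/-0.201 → slack +0.290/-0.629; half-tol=0.111, Σhalf²=0.134011
  -C: nom -24.700 → Σnom=24.400; wc +0.320/-0.404 → slack +0.610/-1.033; half-tol=0.362, Σhalf²=0.265055
  -D: nom -14.100 → Σnom=10.300; wc +0.160/-0.160 → slack +0.770/-1.193; half-tol=0.160, Σhalf²=0.290655
Nominal = 10.300. Worst-case = [10.300 - 1.193, 10.300 + 0.770] = [9.107, 11.070]. RSS = √0.290655 = 0.539.

nominal=10.300 wc=[9.107,11.070] rss=0.539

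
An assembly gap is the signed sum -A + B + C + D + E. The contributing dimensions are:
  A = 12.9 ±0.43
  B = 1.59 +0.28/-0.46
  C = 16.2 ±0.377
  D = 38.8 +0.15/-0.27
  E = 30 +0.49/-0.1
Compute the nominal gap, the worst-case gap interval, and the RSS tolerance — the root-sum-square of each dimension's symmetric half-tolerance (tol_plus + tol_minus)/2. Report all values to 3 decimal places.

Stack each dimension's contribution:
  -A: nom -12.900 → Σnom=-12.900; wc +0.430/-0.430 → slack +0.430/-0.430; half-tol=0.430, Σhalf²=0.184900
  +B: nom +1.590 → Σnom=-11.310; wc +0.280/-0.460 → slack +0.710/-0.890; half-tol=0.370, Σhalf²=0.321800
  +C: nom +16.200 → Σnom=4.890; wc +0.377/-0.377 → slack +1.087/-1.267; half-tol=0.377, Σhalf²=0.463929
  +D: nom +38.800 → Σnom=43.690; wc +0.150/-0.270 → slack +1.237/-1.537; half-tol=0.210, Σhalf²=0.508029
  +E: nom +30.000 → Σnom=73.690; wc +0.490/-0.100 → slack +1.727/-1.637; half-tol=0.295, Σhalf²=0.595054
Nominal = 73.690. Worst-case = [73.690 - 1.637, 73.690 + 1.727] = [72.053, 75.417]. RSS = √0.595054 = 0.771.

nominal=73.690 wc=[72.053,75.417] rss=0.771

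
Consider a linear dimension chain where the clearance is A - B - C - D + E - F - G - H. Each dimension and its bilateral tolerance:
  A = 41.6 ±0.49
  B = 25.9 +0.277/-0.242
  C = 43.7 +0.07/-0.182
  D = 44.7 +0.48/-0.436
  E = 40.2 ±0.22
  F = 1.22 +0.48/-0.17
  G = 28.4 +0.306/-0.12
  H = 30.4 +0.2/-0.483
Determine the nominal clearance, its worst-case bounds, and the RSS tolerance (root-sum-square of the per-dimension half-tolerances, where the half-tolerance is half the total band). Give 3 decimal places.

nominal=-92.520 wc=[-95.043,-90.177] rss=0.921

Stack each dimension's contribution:
  +A: nom +41.600 → Σnom=41.600; wc +0.490/-0.490 → slack +0.490/-0.490; half-tol=0.490, Σhalf²=0.240100
  -B: nom -25.900 → Σnom=15.700; wc +0.242/-0.277 → slack +0.732/-0.767; half-tol=0.260, Σhalf²=0.307440
  -C: nom -43.700 → Σnom=-28.000; wc +0.182/-0.070 → slack +0.914/-0.837; half-tol=0.126, Σhalf²=0.323316
  -D: nom -44.700 → Σnom=-72.700; wc +0.436/-0.480 → slack +1.350/-1.317; half-tol=0.458, Σhalf²=0.533080
  +E: nom +40.200 → Σnom=-32.500; wc +0.220/-0.220 → slack +1.570/-1.537; half-tol=0.220, Σhalf²=0.581480
  -F: nom -1.220 → Σnom=-33.720; wc +0.170/-0.480 → slack +1.740/-2.017; half-tol=0.325, Σhalf²=0.687105
  -G: nom -28.400 → Σnom=-62.120; wc +0.120/-0.306 → slack +1.860/-2.323; half-tol=0.213, Σhalf²=0.732474
  -H: nom -30.400 → Σnom=-92.520; wc +0.483/-0.200 → slack +2.343/-2.523; half-tol=0.342, Σhalf²=0.849096
Nominal = -92.520. Worst-case = [-92.520 - 2.523, -92.520 + 2.343] = [-95.043, -90.177]. RSS = √0.849096 = 0.921.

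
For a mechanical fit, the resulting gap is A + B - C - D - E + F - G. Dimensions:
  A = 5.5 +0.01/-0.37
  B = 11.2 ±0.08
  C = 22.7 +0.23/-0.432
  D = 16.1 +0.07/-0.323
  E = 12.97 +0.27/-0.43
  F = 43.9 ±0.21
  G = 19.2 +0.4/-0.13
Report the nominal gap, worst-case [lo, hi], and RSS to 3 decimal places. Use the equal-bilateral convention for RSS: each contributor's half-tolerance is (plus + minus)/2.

Stack each dimension's contribution:
  +A: nom +5.500 → Σnom=5.500; wc +0.010/-0.370 → slack +0.010/-0.370; half-tol=0.190, Σhalf²=0.036100
  +B: nom +11.200 → Σnom=16.700; wc +0.080/-0.080 → slack +0.090/-0.450; half-tol=0.080, Σhalf²=0.042500
  -C: nom -22.700 → Σnom=-6.000; wc +0.432/-0.230 → slack +0.522/-0.680; half-tol=0.331, Σhalf²=0.152061
  -D: nom -16.100 → Σnom=-22.100; wc +0.323/-0.070 → slack +0.845/-0.750; half-tol=0.197, Σhalf²=0.190673
  -E: nom -12.970 → Σnom=-35.070; wc +0.430/-0.270 → slack +1.275/-1.020; half-tol=0.350, Σhalf²=0.313173
  +F: nom +43.900 → Σnom=8.830; wc +0.210/-0.210 → slack +1.485/-1.230; half-tol=0.210, Σhalf²=0.357273
  -G: nom -19.200 → Σnom=-10.370; wc +0.130/-0.400 → slack +1.615/-1.630; half-tol=0.265, Σhalf²=0.427498
Nominal = -10.370. Worst-case = [-10.370 - 1.630, -10.370 + 1.615] = [-12.000, -8.755]. RSS = √0.427498 = 0.654.

nominal=-10.370 wc=[-12.000,-8.755] rss=0.654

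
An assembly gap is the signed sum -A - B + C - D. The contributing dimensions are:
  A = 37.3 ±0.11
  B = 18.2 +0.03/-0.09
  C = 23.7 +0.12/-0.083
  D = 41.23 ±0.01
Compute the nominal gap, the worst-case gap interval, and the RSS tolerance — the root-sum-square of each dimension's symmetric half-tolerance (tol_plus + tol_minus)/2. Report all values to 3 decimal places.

nominal=-73.030 wc=[-73.263,-72.700] rss=0.162

Stack each dimension's contribution:
  -A: nom -37.300 → Σnom=-37.300; wc +0.110/-0.110 → slack +0.110/-0.110; half-tol=0.110, Σhalf²=0.012100
  -B: nom -18.200 → Σnom=-55.500; wc +0.090/-0.030 → slack +0.200/-0.140; half-tol=0.060, Σhalf²=0.015700
  +C: nom +23.700 → Σnom=-31.800; wc +0.120/-0.083 → slack +0.320/-0.223; half-tol=0.102, Σhalf²=0.026002
  -D: nom -41.230 → Σnom=-73.030; wc +0.010/-0.010 → slack +0.330/-0.233; half-tol=0.010, Σhalf²=0.026102
Nominal = -73.030. Worst-case = [-73.030 - 0.233, -73.030 + 0.330] = [-73.263, -72.700]. RSS = √0.026102 = 0.162.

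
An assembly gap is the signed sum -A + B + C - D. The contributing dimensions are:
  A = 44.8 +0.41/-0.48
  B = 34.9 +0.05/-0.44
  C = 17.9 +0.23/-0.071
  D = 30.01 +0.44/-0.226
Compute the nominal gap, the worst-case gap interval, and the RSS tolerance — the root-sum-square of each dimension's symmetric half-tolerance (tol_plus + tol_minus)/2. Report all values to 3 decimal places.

nominal=-22.010 wc=[-23.371,-21.024] rss=0.626

Stack each dimension's contribution:
  -A: nom -44.800 → Σnom=-44.800; wc +0.480/-0.410 → slack +0.480/-0.410; half-tol=0.445, Σhalf²=0.198025
  +B: nom +34.900 → Σnom=-9.900; wc +0.050/-0.440 → slack +0.530/-0.850; half-tol=0.245, Σhalf²=0.258050
  +C: nom +17.900 → Σnom=8.000; wc +0.230/-0.071 → slack +0.760/-0.921; half-tol=0.150, Σhalf²=0.280700
  -D: nom -30.010 → Σnom=-22.010; wc +0.226/-0.440 → slack +0.986/-1.361; half-tol=0.333, Σhalf²=0.391589
Nominal = -22.010. Worst-case = [-22.010 - 1.361, -22.010 + 0.986] = [-23.371, -21.024]. RSS = √0.391589 = 0.626.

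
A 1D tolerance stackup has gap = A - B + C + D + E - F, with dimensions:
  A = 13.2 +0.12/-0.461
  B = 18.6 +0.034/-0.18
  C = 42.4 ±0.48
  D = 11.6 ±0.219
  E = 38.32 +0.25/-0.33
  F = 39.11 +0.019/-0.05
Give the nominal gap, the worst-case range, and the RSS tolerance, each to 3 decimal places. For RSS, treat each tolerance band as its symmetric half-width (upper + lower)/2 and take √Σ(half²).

nominal=47.810 wc=[46.267,49.109] rss=0.678

Stack each dimension's contribution:
  +A: nom +13.200 → Σnom=13.200; wc +0.120/-0.461 → slack +0.120/-0.461; half-tol=0.290, Σhalf²=0.084390
  -B: nom -18.600 → Σnom=-5.400; wc +0.180/-0.034 → slack +0.300/-0.495; half-tol=0.107, Σhalf²=0.095839
  +C: nom +42.400 → Σnom=37.000; wc +0.480/-0.480 → slack +0.780/-0.975; half-tol=0.480, Σhalf²=0.326239
  +D: nom +11.600 → Σnom=48.600; wc +0.219/-0.219 → slack +0.999/-1.194; half-tol=0.219, Σhalf²=0.374200
  +E: nom +38.320 → Σnom=86.920; wc +0.250/-0.330 → slack +1.249/-1.524; half-tol=0.290, Σhalf²=0.458300
  -F: nom -39.110 → Σnom=47.810; wc +0.050/-0.019 → slack +1.299/-1.543; half-tol=0.035, Σhalf²=0.459490
Nominal = 47.810. Worst-case = [47.810 - 1.543, 47.810 + 1.299] = [46.267, 49.109]. RSS = √0.459490 = 0.678.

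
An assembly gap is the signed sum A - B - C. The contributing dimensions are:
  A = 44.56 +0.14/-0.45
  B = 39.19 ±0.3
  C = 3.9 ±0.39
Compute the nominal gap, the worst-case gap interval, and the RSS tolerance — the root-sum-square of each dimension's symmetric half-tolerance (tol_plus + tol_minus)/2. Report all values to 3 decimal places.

Stack each dimension's contribution:
  +A: nom +44.560 → Σnom=44.560; wc +0.140/-0.450 → slack +0.140/-0.450; half-tol=0.295, Σhalf²=0.087025
  -B: nom -39.190 → Σnom=5.370; wc +0.300/-0.300 → slack +0.440/-0.750; half-tol=0.300, Σhalf²=0.177025
  -C: nom -3.900 → Σnom=1.470; wc +0.390/-0.390 → slack +0.830/-1.140; half-tol=0.390, Σhalf²=0.329125
Nominal = 1.470. Worst-case = [1.470 - 1.140, 1.470 + 0.830] = [0.330, 2.300]. RSS = √0.329125 = 0.574.

nominal=1.470 wc=[0.330,2.300] rss=0.574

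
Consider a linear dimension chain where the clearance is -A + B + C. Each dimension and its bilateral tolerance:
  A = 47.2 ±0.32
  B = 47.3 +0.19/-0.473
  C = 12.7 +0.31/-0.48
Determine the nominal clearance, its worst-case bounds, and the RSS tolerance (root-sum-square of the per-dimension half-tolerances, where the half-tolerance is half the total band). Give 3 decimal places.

Stack each dimension's contribution:
  -A: nom -47.200 → Σnom=-47.200; wc +0.320/-0.320 → slack +0.320/-0.320; half-tol=0.320, Σhalf²=0.102400
  +B: nom +47.300 → Σnom=0.100; wc +0.190/-0.473 → slack +0.510/-0.793; half-tol=0.332, Σhalf²=0.212292
  +C: nom +12.700 → Σnom=12.800; wc +0.310/-0.480 → slack +0.820/-1.273; half-tol=0.395, Σhalf²=0.368317
Nominal = 12.800. Worst-case = [12.800 - 1.273, 12.800 + 0.820] = [11.527, 13.620]. RSS = √0.368317 = 0.607.

nominal=12.800 wc=[11.527,13.620] rss=0.607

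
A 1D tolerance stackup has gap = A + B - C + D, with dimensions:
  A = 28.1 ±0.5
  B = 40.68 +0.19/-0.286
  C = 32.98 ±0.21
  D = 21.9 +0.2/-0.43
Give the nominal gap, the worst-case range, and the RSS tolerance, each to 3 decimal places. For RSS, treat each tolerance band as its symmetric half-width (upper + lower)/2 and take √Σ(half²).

nominal=57.700 wc=[56.274,58.800] rss=0.671

Stack each dimension's contribution:
  +A: nom +28.100 → Σnom=28.100; wc +0.500/-0.500 → slack +0.500/-0.500; half-tol=0.500, Σhalf²=0.250000
  +B: nom +40.680 → Σnom=68.780; wc +0.190/-0.286 → slack +0.690/-0.786; half-tol=0.238, Σhalf²=0.306644
  -C: nom -32.980 → Σnom=35.800; wc +0.210/-0.210 → slack +0.900/-0.996; half-tol=0.210, Σhalf²=0.350744
  +D: nom +21.900 → Σnom=57.700; wc +0.200/-0.430 → slack +1.100/-1.426; half-tol=0.315, Σhalf²=0.449969
Nominal = 57.700. Worst-case = [57.700 - 1.426, 57.700 + 1.100] = [56.274, 58.800]. RSS = √0.449969 = 0.671.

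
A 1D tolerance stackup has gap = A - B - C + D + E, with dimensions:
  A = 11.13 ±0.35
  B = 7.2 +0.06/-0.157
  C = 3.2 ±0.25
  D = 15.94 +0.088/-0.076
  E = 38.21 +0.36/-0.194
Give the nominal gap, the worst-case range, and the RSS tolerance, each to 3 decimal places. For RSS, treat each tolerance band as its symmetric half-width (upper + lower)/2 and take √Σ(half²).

Stack each dimension's contribution:
  +A: nom +11.130 → Σnom=11.130; wc +0.350/-0.350 → slack +0.350/-0.350; half-tol=0.350, Σhalf²=0.122500
  -B: nom -7.200 → Σnom=3.930; wc +0.157/-0.060 → slack +0.507/-0.410; half-tol=0.108, Σhalf²=0.134272
  -C: nom -3.200 → Σnom=0.730; wc +0.250/-0.250 → slack +0.757/-0.660; half-tol=0.250, Σhalf²=0.196772
  +D: nom +15.940 → Σnom=16.670; wc +0.088/-0.076 → slack +0.845/-0.736; half-tol=0.082, Σhalf²=0.203496
  +E: nom +38.210 → Σnom=54.880; wc +0.360/-0.194 → slack +1.205/-0.930; half-tol=0.277, Σhalf²=0.280225
Nominal = 54.880. Worst-case = [54.880 - 0.930, 54.880 + 1.205] = [53.950, 56.085]. RSS = √0.280225 = 0.529.

nominal=54.880 wc=[53.950,56.085] rss=0.529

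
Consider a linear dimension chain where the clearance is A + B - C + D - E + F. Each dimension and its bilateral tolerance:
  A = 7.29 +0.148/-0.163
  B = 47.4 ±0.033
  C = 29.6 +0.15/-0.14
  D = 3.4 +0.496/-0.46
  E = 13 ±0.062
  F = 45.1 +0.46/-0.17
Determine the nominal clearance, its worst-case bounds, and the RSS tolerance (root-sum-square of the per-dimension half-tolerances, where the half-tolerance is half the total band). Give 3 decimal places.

Stack each dimension's contribution:
  +A: nom +7.290 → Σnom=7.290; wc +0.148/-0.163 → slack +0.148/-0.163; half-tol=0.155, Σhalf²=0.024180
  +B: nom +47.400 → Σnom=54.690; wc +0.033/-0.033 → slack +0.181/-0.196; half-tol=0.033, Σhalf²=0.025269
  -C: nom -29.600 → Σnom=25.090; wc +0.140/-0.150 → slack +0.321/-0.346; half-tol=0.145, Σhalf²=0.046294
  +D: nom +3.400 → Σnom=28.490; wc +0.496/-0.460 → slack +0.817/-0.806; half-tol=0.478, Σhalf²=0.274778
  -E: nom -13.000 → Σnom=15.490; wc +0.062/-0.062 → slack +0.879/-0.868; half-tol=0.062, Σhalf²=0.278622
  +F: nom +45.100 → Σnom=60.590; wc +0.460/-0.170 → slack +1.339/-1.038; half-tol=0.315, Σhalf²=0.377847
Nominal = 60.590. Worst-case = [60.590 - 1.038, 60.590 + 1.339] = [59.552, 61.929]. RSS = √0.377847 = 0.615.

nominal=60.590 wc=[59.552,61.929] rss=0.615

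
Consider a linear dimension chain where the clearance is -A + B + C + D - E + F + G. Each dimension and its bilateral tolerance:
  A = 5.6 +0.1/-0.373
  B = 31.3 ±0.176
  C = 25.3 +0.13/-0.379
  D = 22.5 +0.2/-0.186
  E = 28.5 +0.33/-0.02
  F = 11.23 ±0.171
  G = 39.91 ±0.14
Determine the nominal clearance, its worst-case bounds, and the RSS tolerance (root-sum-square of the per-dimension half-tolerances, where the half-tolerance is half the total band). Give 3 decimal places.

nominal=96.140 wc=[94.658,97.350] rss=0.518

Stack each dimension's contribution:
  -A: nom -5.600 → Σnom=-5.600; wc +0.373/-0.100 → slack +0.373/-0.100; half-tol=0.236, Σhalf²=0.055932
  +B: nom +31.300 → Σnom=25.700; wc +0.176/-0.176 → slack +0.549/-0.276; half-tol=0.176, Σhalf²=0.086908
  +C: nom +25.300 → Σnom=51.000; wc +0.130/-0.379 → slack +0.679/-0.655; half-tol=0.255, Σhalf²=0.151678
  +D: nom +22.500 → Σnom=73.500; wc +0.200/-0.186 → slack +0.879/-0.841; half-tol=0.193, Σhalf²=0.188927
  -E: nom -28.500 → Σnom=45.000; wc +0.020/-0.330 → slack +0.899/-1.171; half-tol=0.175, Σhalf²=0.219553
  +F: nom +11.230 → Σnom=56.230; wc +0.171/-0.171 → slack +1.070/-1.342; half-tol=0.171, Σhalf²=0.248794
  +G: nom +39.910 → Σnom=96.140; wc +0.140/-0.140 → slack +1.210/-1.482; half-tol=0.140, Σhalf²=0.268394
Nominal = 96.140. Worst-case = [96.140 - 1.482, 96.140 + 1.210] = [94.658, 97.350]. RSS = √0.268394 = 0.518.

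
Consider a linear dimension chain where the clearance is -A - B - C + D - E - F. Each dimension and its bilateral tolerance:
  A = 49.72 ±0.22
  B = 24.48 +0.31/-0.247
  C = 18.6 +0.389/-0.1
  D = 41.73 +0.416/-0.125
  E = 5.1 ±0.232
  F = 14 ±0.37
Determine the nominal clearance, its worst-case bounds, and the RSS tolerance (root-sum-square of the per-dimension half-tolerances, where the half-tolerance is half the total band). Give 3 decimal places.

Stack each dimension's contribution:
  -A: nom -49.720 → Σnom=-49.720; wc +0.220/-0.220 → slack +0.220/-0.220; half-tol=0.220, Σhalf²=0.048400
  -B: nom -24.480 → Σnom=-74.200; wc +0.247/-0.310 → slack +0.467/-0.530; half-tol=0.278, Σhalf²=0.125962
  -C: nom -18.600 → Σnom=-92.800; wc +0.100/-0.389 → slack +0.567/-0.919; half-tol=0.244, Σhalf²=0.185743
  +D: nom +41.730 → Σnom=-51.070; wc +0.416/-0.125 → slack +0.983/-1.044; half-tol=0.270, Σhalf²=0.258913
  -E: nom -5.100 → Σnom=-56.170; wc +0.232/-0.232 → slack +1.215/-1.276; half-tol=0.232, Σhalf²=0.312737
  -F: nom -14.000 → Σnom=-70.170; wc +0.370/-0.370 → slack +1.585/-1.646; half-tol=0.370, Σhalf²=0.449637
Nominal = -70.170. Worst-case = [-70.170 - 1.646, -70.170 + 1.585] = [-71.816, -68.585]. RSS = √0.449637 = 0.671.

nominal=-70.170 wc=[-71.816,-68.585] rss=0.671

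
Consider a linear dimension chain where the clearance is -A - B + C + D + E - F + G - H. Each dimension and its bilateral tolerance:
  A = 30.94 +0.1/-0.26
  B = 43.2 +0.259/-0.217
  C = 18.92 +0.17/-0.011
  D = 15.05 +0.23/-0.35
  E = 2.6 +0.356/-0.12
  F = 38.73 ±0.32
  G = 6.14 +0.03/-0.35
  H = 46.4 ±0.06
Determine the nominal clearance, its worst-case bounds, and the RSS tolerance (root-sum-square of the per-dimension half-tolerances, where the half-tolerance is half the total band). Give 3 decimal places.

nominal=-116.560 wc=[-118.130,-114.917] rss=0.617

Stack each dimension's contribution:
  -A: nom -30.940 → Σnom=-30.940; wc +0.260/-0.100 → slack +0.260/-0.100; half-tol=0.180, Σhalf²=0.032400
  -B: nom -43.200 → Σnom=-74.140; wc +0.217/-0.259 → slack +0.477/-0.359; half-tol=0.238, Σhalf²=0.089044
  +C: nom +18.920 → Σnom=-55.220; wc +0.170/-0.011 → slack +0.647/-0.370; half-tol=0.091, Σhalf²=0.097234
  +D: nom +15.050 → Σnom=-40.170; wc +0.230/-0.350 → slack +0.877/-0.720; half-tol=0.290, Σhalf²=0.181334
  +E: nom +2.600 → Σnom=-37.570; wc +0.356/-0.120 → slack +1.233/-0.840; half-tol=0.238, Σhalf²=0.237978
  -F: nom -38.730 → Σnom=-76.300; wc +0.320/-0.320 → slack +1.553/-1.160; half-tol=0.320, Σhalf²=0.340378
  +G: nom +6.140 → Σnom=-70.160; wc +0.030/-0.350 → slack +1.583/-1.510; half-tol=0.190, Σhalf²=0.376478
  -H: nom -46.400 → Σnom=-116.560; wc +0.060/-0.060 → slack +1.643/-1.570; half-tol=0.060, Σhalf²=0.380078
Nominal = -116.560. Worst-case = [-116.560 - 1.570, -116.560 + 1.643] = [-118.130, -114.917]. RSS = √0.380078 = 0.617.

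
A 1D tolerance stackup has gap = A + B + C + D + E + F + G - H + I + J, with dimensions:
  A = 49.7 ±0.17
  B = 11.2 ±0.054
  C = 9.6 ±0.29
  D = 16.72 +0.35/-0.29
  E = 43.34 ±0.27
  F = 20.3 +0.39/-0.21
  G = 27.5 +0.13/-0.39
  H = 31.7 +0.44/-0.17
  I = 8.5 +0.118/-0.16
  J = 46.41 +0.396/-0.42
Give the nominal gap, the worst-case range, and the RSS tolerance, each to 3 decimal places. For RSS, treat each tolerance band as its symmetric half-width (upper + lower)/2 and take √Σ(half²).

nominal=201.570 wc=[198.876,203.908] rss=0.853

Stack each dimension's contribution:
  +A: nom +49.700 → Σnom=49.700; wc +0.170/-0.170 → slack +0.170/-0.170; half-tol=0.170, Σhalf²=0.028900
  +B: nom +11.200 → Σnom=60.900; wc +0.054/-0.054 → slack +0.224/-0.224; half-tol=0.054, Σhalf²=0.031816
  +C: nom +9.600 → Σnom=70.500; wc +0.290/-0.290 → slack +0.514/-0.514; half-tol=0.290, Σhalf²=0.115916
  +D: nom +16.720 → Σnom=87.220; wc +0.350/-0.290 → slack +0.864/-0.804; half-tol=0.320, Σhalf²=0.218316
  +E: nom +43.340 → Σnom=130.560; wc +0.270/-0.270 → slack +1.134/-1.074; half-tol=0.270, Σhalf²=0.291216
  +F: nom +20.300 → Σnom=150.860; wc +0.390/-0.210 → slack +1.524/-1.284; half-tol=0.300, Σhalf²=0.381216
  +G: nom +27.500 → Σnom=178.360; wc +0.130/-0.390 → slack +1.654/-1.674; half-tol=0.260, Σhalf²=0.448816
  -H: nom -31.700 → Σnom=146.660; wc +0.170/-0.440 → slack +1.824/-2.114; half-tol=0.305, Σhalf²=0.541841
  +I: nom +8.500 → Σnom=155.160; wc +0.118/-0.160 → slack +1.942/-2.274; half-tol=0.139, Σhalf²=0.561162
  +J: nom +46.410 → Σnom=201.570; wc +0.396/-0.420 → slack +2.338/-2.694; half-tol=0.408, Σhalf²=0.727626
Nominal = 201.570. Worst-case = [201.570 - 2.694, 201.570 + 2.338] = [198.876, 203.908]. RSS = √0.727626 = 0.853.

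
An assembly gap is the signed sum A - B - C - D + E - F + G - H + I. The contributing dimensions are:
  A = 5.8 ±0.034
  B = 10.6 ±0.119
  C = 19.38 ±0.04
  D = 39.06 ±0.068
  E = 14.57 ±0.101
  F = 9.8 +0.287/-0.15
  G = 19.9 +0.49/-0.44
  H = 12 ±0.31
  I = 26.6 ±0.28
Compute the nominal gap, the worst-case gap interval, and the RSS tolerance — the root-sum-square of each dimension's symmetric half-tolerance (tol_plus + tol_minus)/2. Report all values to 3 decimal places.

nominal=-23.970 wc=[-25.649,-22.378] rss=0.686

Stack each dimension's contribution:
  +A: nom +5.800 → Σnom=5.800; wc +0.034/-0.034 → slack +0.034/-0.034; half-tol=0.034, Σhalf²=0.001156
  -B: nom -10.600 → Σnom=-4.800; wc +0.119/-0.119 → slack +0.153/-0.153; half-tol=0.119, Σhalf²=0.015317
  -C: nom -19.380 → Σnom=-24.180; wc +0.040/-0.040 → slack +0.193/-0.193; half-tol=0.040, Σhalf²=0.016917
  -D: nom -39.060 → Σnom=-63.240; wc +0.068/-0.068 → slack +0.261/-0.261; half-tol=0.068, Σhalf²=0.021541
  +E: nom +14.570 → Σnom=-48.670; wc +0.101/-0.101 → slack +0.362/-0.362; half-tol=0.101, Σhalf²=0.031742
  -F: nom -9.800 → Σnom=-58.470; wc +0.150/-0.287 → slack +0.512/-0.649; half-tol=0.218, Σhalf²=0.079484
  +G: nom +19.900 → Σnom=-38.570; wc +0.490/-0.440 → slack +1.002/-1.089; half-tol=0.465, Σhalf²=0.295709
  -H: nom -12.000 → Σnom=-50.570; wc +0.310/-0.310 → slack +1.312/-1.399; half-tol=0.310, Σhalf²=0.391809
  +I: nom +26.600 → Σnom=-23.970; wc +0.280/-0.280 → slack +1.592/-1.679; half-tol=0.280, Σhalf²=0.470209
Nominal = -23.970. Worst-case = [-23.970 - 1.679, -23.970 + 1.592] = [-25.649, -22.378]. RSS = √0.470209 = 0.686.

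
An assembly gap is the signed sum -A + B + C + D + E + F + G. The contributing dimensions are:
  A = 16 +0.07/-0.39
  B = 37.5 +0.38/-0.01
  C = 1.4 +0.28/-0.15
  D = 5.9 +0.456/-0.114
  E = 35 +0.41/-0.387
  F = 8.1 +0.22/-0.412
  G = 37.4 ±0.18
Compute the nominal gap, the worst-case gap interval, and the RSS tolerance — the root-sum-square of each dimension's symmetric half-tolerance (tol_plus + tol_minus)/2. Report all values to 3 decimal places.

nominal=109.300 wc=[107.977,111.616] rss=0.714

Stack each dimension's contribution:
  -A: nom -16.000 → Σnom=-16.000; wc +0.390/-0.070 → slack +0.390/-0.070; half-tol=0.230, Σhalf²=0.052900
  +B: nom +37.500 → Σnom=21.500; wc +0.380/-0.010 → slack +0.770/-0.080; half-tol=0.195, Σhalf²=0.090925
  +C: nom +1.400 → Σnom=22.900; wc +0.280/-0.150 → slack +1.050/-0.230; half-tol=0.215, Σhalf²=0.137150
  +D: nom +5.900 → Σnom=28.800; wc +0.456/-0.114 → slack +1.506/-0.344; half-tol=0.285, Σhalf²=0.218375
  +E: nom +35.000 → Σnom=63.800; wc +0.410/-0.387 → slack +1.916/-0.731; half-tol=0.398, Σhalf²=0.377177
  +F: nom +8.100 → Σnom=71.900; wc +0.220/-0.412 → slack +2.136/-1.143; half-tol=0.316, Σhalf²=0.477033
  +G: nom +37.400 → Σnom=109.300; wc +0.180/-0.180 → slack +2.316/-1.323; half-tol=0.180, Σhalf²=0.509433
Nominal = 109.300. Worst-case = [109.300 - 1.323, 109.300 + 2.316] = [107.977, 111.616]. RSS = √0.509433 = 0.714.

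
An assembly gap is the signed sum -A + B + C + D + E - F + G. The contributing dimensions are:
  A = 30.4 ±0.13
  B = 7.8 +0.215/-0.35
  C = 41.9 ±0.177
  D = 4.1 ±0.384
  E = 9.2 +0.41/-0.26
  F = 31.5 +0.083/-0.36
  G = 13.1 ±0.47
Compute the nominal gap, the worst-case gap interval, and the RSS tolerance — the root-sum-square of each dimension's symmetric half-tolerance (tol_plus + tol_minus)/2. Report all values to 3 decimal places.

nominal=14.200 wc=[12.346,16.346] rss=0.811

Stack each dimension's contribution:
  -A: nom -30.400 → Σnom=-30.400; wc +0.130/-0.130 → slack +0.130/-0.130; half-tol=0.130, Σhalf²=0.016900
  +B: nom +7.800 → Σnom=-22.600; wc +0.215/-0.350 → slack +0.345/-0.480; half-tol=0.282, Σhalf²=0.096706
  +C: nom +41.900 → Σnom=19.300; wc +0.177/-0.177 → slack +0.522/-0.657; half-tol=0.177, Σhalf²=0.128035
  +D: nom +4.100 → Σnom=23.400; wc +0.384/-0.384 → slack +0.906/-1.041; half-tol=0.384, Σhalf²=0.275491
  +E: nom +9.200 → Σnom=32.600; wc +0.410/-0.260 → slack +1.316/-1.301; half-tol=0.335, Σhalf²=0.387716
  -F: nom -31.500 → Σnom=1.100; wc +0.360/-0.083 → slack +1.676/-1.384; half-tol=0.222, Σhalf²=0.436778
  +G: nom +13.100 → Σnom=14.200; wc +0.470/-0.470 → slack +2.146/-1.854; half-tol=0.470, Σhalf²=0.657678
Nominal = 14.200. Worst-case = [14.200 - 1.854, 14.200 + 2.146] = [12.346, 16.346]. RSS = √0.657678 = 0.811.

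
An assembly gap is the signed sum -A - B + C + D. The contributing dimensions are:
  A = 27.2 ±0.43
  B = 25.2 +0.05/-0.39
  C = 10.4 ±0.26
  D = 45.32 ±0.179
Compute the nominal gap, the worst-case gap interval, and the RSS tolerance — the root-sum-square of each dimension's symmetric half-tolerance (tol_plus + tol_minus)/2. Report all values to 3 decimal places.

nominal=3.320 wc=[2.401,4.579] rss=0.577

Stack each dimension's contribution:
  -A: nom -27.200 → Σnom=-27.200; wc +0.430/-0.430 → slack +0.430/-0.430; half-tol=0.430, Σhalf²=0.184900
  -B: nom -25.200 → Σnom=-52.400; wc +0.390/-0.050 → slack +0.820/-0.480; half-tol=0.220, Σhalf²=0.233300
  +C: nom +10.400 → Σnom=-42.000; wc +0.260/-0.260 → slack +1.080/-0.740; half-tol=0.260, Σhalf²=0.300900
  +D: nom +45.320 → Σnom=3.320; wc +0.179/-0.179 → slack +1.259/-0.919; half-tol=0.179, Σhalf²=0.332941
Nominal = 3.320. Worst-case = [3.320 - 0.919, 3.320 + 1.259] = [2.401, 4.579]. RSS = √0.332941 = 0.577.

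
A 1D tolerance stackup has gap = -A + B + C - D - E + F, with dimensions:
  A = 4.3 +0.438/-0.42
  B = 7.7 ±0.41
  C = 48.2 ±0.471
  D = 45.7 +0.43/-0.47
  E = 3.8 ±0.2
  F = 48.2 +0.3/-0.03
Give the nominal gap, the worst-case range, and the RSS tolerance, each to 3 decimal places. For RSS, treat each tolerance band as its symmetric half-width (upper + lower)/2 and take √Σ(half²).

nominal=50.300 wc=[48.321,52.571] rss=0.919

Stack each dimension's contribution:
  -A: nom -4.300 → Σnom=-4.300; wc +0.420/-0.438 → slack +0.420/-0.438; half-tol=0.429, Σhalf²=0.184041
  +B: nom +7.700 → Σnom=3.400; wc +0.410/-0.410 → slack +0.830/-0.848; half-tol=0.410, Σhalf²=0.352141
  +C: nom +48.200 → Σnom=51.600; wc +0.471/-0.471 → slack +1.301/-1.319; half-tol=0.471, Σhalf²=0.573982
  -D: nom -45.700 → Σnom=5.900; wc +0.470/-0.430 → slack +1.771/-1.749; half-tol=0.450, Σhalf²=0.776482
  -E: nom -3.800 → Σnom=2.100; wc +0.200/-0.200 → slack +1.971/-1.949; half-tol=0.200, Σhalf²=0.816482
  +F: nom +48.200 → Σnom=50.300; wc +0.300/-0.030 → slack +2.271/-1.979; half-tol=0.165, Σhalf²=0.843707
Nominal = 50.300. Worst-case = [50.300 - 1.979, 50.300 + 2.271] = [48.321, 52.571]. RSS = √0.843707 = 0.919.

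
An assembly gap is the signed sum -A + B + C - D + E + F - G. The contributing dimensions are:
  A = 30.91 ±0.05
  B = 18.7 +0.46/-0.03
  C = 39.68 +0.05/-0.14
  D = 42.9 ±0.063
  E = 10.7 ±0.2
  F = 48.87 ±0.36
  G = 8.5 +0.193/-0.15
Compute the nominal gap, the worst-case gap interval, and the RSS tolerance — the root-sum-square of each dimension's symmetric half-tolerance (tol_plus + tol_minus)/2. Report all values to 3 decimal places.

Stack each dimension's contribution:
  -A: nom -30.910 → Σnom=-30.910; wc +0.050/-0.050 → slack +0.050/-0.050; half-tol=0.050, Σhalf²=0.002500
  +B: nom +18.700 → Σnom=-12.210; wc +0.460/-0.030 → slack +0.510/-0.080; half-tol=0.245, Σhalf²=0.062525
  +C: nom +39.680 → Σnom=27.470; wc +0.050/-0.140 → slack +0.560/-0.220; half-tol=0.095, Σhalf²=0.071550
  -D: nom -42.900 → Σnom=-15.430; wc +0.063/-0.063 → slack +0.623/-0.283; half-tol=0.063, Σhalf²=0.075519
  +E: nom +10.700 → Σnom=-4.730; wc +0.200/-0.200 → slack +0.823/-0.483; half-tol=0.200, Σhalf²=0.115519
  +F: nom +48.870 → Σnom=44.140; wc +0.360/-0.360 → slack +1.183/-0.843; half-tol=0.360, Σhalf²=0.245119
  -G: nom -8.500 → Σnom=35.640; wc +0.150/-0.193 → slack +1.333/-1.036; half-tol=0.171, Σhalf²=0.274531
Nominal = 35.640. Worst-case = [35.640 - 1.036, 35.640 + 1.333] = [34.604, 36.973]. RSS = √0.274531 = 0.524.

nominal=35.640 wc=[34.604,36.973] rss=0.524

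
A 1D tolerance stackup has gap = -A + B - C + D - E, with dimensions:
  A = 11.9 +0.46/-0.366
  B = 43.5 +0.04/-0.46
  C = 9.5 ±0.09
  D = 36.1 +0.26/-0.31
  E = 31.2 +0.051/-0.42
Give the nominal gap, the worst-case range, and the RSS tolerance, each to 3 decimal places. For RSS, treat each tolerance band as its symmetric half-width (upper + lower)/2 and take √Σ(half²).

Stack each dimension's contribution:
  -A: nom -11.900 → Σnom=-11.900; wc +0.366/-0.460 → slack +0.366/-0.460; half-tol=0.413, Σhalf²=0.170569
  +B: nom +43.500 → Σnom=31.600; wc +0.040/-0.460 → slack +0.406/-0.920; half-tol=0.250, Σhalf²=0.233069
  -C: nom -9.500 → Σnom=22.100; wc +0.090/-0.090 → slack +0.496/-1.010; half-tol=0.090, Σhalf²=0.241169
  +D: nom +36.100 → Σnom=58.200; wc +0.260/-0.310 → slack +0.756/-1.320; half-tol=0.285, Σhalf²=0.322394
  -E: nom -31.200 → Σnom=27.000; wc +0.420/-0.051 → slack +1.176/-1.371; half-tol=0.235, Σhalf²=0.377854
Nominal = 27.000. Worst-case = [27.000 - 1.371, 27.000 + 1.176] = [25.629, 28.176]. RSS = √0.377854 = 0.615.

nominal=27.000 wc=[25.629,28.176] rss=0.615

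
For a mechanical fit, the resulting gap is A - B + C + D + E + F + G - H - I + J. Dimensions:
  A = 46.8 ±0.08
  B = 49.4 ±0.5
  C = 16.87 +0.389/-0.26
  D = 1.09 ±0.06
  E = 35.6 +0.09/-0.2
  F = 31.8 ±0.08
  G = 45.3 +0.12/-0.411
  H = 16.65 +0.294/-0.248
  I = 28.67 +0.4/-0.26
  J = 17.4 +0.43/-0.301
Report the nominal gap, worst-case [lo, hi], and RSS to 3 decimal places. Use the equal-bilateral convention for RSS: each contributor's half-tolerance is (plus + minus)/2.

Stack each dimension's contribution:
  +A: nom +46.800 → Σnom=46.800; wc +0.080/-0.080 → slack +0.080/-0.080; half-tol=0.080, Σhalf²=0.006400
  -B: nom -49.400 → Σnom=-2.600; wc +0.500/-0.500 → slack +0.580/-0.580; half-tol=0.500, Σhalf²=0.256400
  +C: nom +16.870 → Σnom=14.270; wc +0.389/-0.260 → slack +0.969/-0.840; half-tol=0.325, Σhalf²=0.361700
  +D: nom +1.090 → Σnom=15.360; wc +0.060/-0.060 → slack +1.029/-0.900; half-tol=0.060, Σhalf²=0.365300
  +E: nom +35.600 → Σnom=50.960; wc +0.090/-0.200 → slack +1.119/-1.100; half-tol=0.145, Σhalf²=0.386325
  +F: nom +31.800 → Σnom=82.760; wc +0.080/-0.080 → slack +1.199/-1.180; half-tol=0.080, Σhalf²=0.392725
  +G: nom +45.300 → Σnom=128.060; wc +0.120/-0.411 → slack +1.319/-1.591; half-tol=0.265, Σhalf²=0.463216
  -H: nom -16.650 → Σnom=111.410; wc +0.248/-0.294 → slack +1.567/-1.885; half-tol=0.271, Σhalf²=0.536657
  -I: nom -28.670 → Σnom=82.740; wc +0.260/-0.400 → slack +1.827/-2.285; half-tol=0.330, Σhalf²=0.645557
  +J: nom +17.400 → Σnom=100.140; wc +0.430/-0.301 → slack +2.257/-2.586; half-tol=0.365, Σhalf²=0.779147
Nominal = 100.140. Worst-case = [100.140 - 2.586, 100.140 + 2.257] = [97.554, 102.397]. RSS = √0.779147 = 0.883.

nominal=100.140 wc=[97.554,102.397] rss=0.883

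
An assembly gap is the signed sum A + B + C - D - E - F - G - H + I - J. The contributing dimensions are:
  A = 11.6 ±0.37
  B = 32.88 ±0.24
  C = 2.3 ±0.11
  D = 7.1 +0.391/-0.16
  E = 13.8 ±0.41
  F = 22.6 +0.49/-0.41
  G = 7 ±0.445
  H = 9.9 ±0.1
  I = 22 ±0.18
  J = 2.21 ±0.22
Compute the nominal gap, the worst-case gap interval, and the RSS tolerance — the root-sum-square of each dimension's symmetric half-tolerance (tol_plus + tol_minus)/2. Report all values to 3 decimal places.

nominal=6.170 wc=[3.214,8.815] rss=0.971

Stack each dimension's contribution:
  +A: nom +11.600 → Σnom=11.600; wc +0.370/-0.370 → slack +0.370/-0.370; half-tol=0.370, Σhalf²=0.136900
  +B: nom +32.880 → Σnom=44.480; wc +0.240/-0.240 → slack +0.610/-0.610; half-tol=0.240, Σhalf²=0.194500
  +C: nom +2.300 → Σnom=46.780; wc +0.110/-0.110 → slack +0.720/-0.720; half-tol=0.110, Σhalf²=0.206600
  -D: nom -7.100 → Σnom=39.680; wc +0.160/-0.391 → slack +0.880/-1.111; half-tol=0.276, Σhalf²=0.282500
  -E: nom -13.800 → Σnom=25.880; wc +0.410/-0.410 → slack +1.290/-1.521; half-tol=0.410, Σhalf²=0.450600
  -F: nom -22.600 → Σnom=3.280; wc +0.410/-0.490 → slack +1.700/-2.011; half-tol=0.450, Σhalf²=0.653100
  -G: nom -7.000 → Σnom=-3.720; wc +0.445/-0.445 → slack +2.145/-2.456; half-tol=0.445, Σhalf²=0.851125
  -H: nom -9.900 → Σnom=-13.620; wc +0.100/-0.100 → slack +2.245/-2.556; half-tol=0.100, Σhalf²=0.861125
  +I: nom +22.000 → Σnom=8.380; wc +0.180/-0.180 → slack +2.425/-2.736; half-tol=0.180, Σhalf²=0.893525
  -J: nom -2.210 → Σnom=6.170; wc +0.220/-0.220 → slack +2.645/-2.956; half-tol=0.220, Σhalf²=0.941925
Nominal = 6.170. Worst-case = [6.170 - 2.956, 6.170 + 2.645] = [3.214, 8.815]. RSS = √0.941925 = 0.971.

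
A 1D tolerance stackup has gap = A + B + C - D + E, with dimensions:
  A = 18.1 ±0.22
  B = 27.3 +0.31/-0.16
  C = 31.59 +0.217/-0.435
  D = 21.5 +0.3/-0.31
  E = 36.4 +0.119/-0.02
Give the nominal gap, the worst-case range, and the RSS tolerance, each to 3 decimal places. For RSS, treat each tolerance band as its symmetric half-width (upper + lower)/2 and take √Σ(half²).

nominal=91.890 wc=[90.755,93.066] rss=0.555

Stack each dimension's contribution:
  +A: nom +18.100 → Σnom=18.100; wc +0.220/-0.220 → slack +0.220/-0.220; half-tol=0.220, Σhalf²=0.048400
  +B: nom +27.300 → Σnom=45.400; wc +0.310/-0.160 → slack +0.530/-0.380; half-tol=0.235, Σhalf²=0.103625
  +C: nom +31.590 → Σnom=76.990; wc +0.217/-0.435 → slack +0.747/-0.815; half-tol=0.326, Σhalf²=0.209901
  -D: nom -21.500 → Σnom=55.490; wc +0.310/-0.300 → slack +1.057/-1.115; half-tol=0.305, Σhalf²=0.302926
  +E: nom +36.400 → Σnom=91.890; wc +0.119/-0.020 → slack +1.176/-1.135; half-tol=0.069, Σhalf²=0.307756
Nominal = 91.890. Worst-case = [91.890 - 1.135, 91.890 + 1.176] = [90.755, 93.066]. RSS = √0.307756 = 0.555.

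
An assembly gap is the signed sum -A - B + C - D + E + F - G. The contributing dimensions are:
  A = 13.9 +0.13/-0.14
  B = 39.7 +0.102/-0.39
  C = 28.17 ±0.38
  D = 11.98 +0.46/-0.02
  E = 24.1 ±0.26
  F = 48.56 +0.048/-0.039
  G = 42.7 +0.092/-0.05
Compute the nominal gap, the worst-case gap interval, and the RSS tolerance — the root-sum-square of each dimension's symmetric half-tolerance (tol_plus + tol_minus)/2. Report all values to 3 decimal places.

nominal=-7.450 wc=[-8.913,-6.162] rss=0.596

Stack each dimension's contribution:
  -A: nom -13.900 → Σnom=-13.900; wc +0.140/-0.130 → slack +0.140/-0.130; half-tol=0.135, Σhalf²=0.018225
  -B: nom -39.700 → Σnom=-53.600; wc +0.390/-0.102 → slack +0.530/-0.232; half-tol=0.246, Σhalf²=0.078741
  +C: nom +28.170 → Σnom=-25.430; wc +0.380/-0.380 → slack +0.910/-0.612; half-tol=0.380, Σhalf²=0.223141
  -D: nom -11.980 → Σnom=-37.410; wc +0.020/-0.460 → slack +0.930/-1.072; half-tol=0.240, Σhalf²=0.280741
  +E: nom +24.100 → Σnom=-13.310; wc +0.260/-0.260 → slack +1.190/-1.332; half-tol=0.260, Σhalf²=0.348341
  +F: nom +48.560 → Σnom=35.250; wc +0.048/-0.039 → slack +1.238/-1.371; half-tol=0.043, Σhalf²=0.350233
  -G: nom -42.700 → Σnom=-7.450; wc +0.050/-0.092 → slack +1.288/-1.463; half-tol=0.071, Σhalf²=0.355274
Nominal = -7.450. Worst-case = [-7.450 - 1.463, -7.450 + 1.288] = [-8.913, -6.162]. RSS = √0.355274 = 0.596.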